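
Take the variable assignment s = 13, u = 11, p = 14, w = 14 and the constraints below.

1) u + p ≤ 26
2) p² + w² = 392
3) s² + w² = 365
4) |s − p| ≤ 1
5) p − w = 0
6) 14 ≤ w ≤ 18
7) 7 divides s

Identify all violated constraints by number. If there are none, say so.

Violated: 7.

1) u + p = 11 + 14 = 25; 25 ≤ 26 — satisfied.
2) p² + w² = 14² + 14² = 196 + 196 = 392 — satisfied.
3) s² + w² = 13² + 14² = 169 + 196 = 365 — satisfied.
4) |13 − 14| = 1; 1 ≤ 1 — satisfied.
5) p − w = 14 − 14 = 0 — satisfied.
6) w = 14 lies in [14, 18] — satisfied.
7) 13 = 7×1 + 6, so 7 does not divide 13 — violated.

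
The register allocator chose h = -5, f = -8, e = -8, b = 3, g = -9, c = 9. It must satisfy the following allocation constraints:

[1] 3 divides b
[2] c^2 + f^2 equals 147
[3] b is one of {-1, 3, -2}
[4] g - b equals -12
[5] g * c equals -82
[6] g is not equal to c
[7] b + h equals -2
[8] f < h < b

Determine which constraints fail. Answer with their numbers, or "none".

[1] 3 / 3 = 1, so 3 divides 3 — holds.
[2] c^2 + f^2 = 9^2 + (-8)^2 = 81 + 64 = 145, not 147 — does not hold.
[3] b = 3 is in {-1, 3, -2} — holds.
[4] g - b = -9 - 3 = -12 — holds.
[5] g * c = -9 * 9 = -81, not -82 — does not hold.
[6] g = -9, c = 9; distinct — holds.
[7] b + h = 3 + (-5) = -2 — holds.
[8] values -8 < -5 < 3 — holds.

No — constraints 2 and 5 are not satisfied.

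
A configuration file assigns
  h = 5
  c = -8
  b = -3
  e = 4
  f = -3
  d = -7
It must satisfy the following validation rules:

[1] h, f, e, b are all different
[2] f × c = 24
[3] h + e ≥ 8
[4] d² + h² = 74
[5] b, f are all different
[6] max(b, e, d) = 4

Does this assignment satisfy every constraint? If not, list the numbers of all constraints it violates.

No — constraints 1, 5 are not satisfied.

[1] f = b = -3, not all different  fails
[2] f × c = -3 × (-8) = 24  holds
[3] h + e = 5 + 4 = 9; 9 ≥ 8  holds
[4] d² + h² = (-7)² + 5² = 49 + 25 = 74  holds
[5] b = f = -3, not all different  fails
[6] max(-3, 4, -7) = 4  holds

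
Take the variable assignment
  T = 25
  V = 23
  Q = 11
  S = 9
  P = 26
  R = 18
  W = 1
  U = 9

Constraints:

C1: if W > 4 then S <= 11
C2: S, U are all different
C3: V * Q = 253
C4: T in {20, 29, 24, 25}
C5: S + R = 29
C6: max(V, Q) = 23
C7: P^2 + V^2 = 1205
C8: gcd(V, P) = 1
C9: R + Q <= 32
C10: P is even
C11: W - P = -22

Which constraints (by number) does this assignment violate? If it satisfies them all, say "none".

The assignment fails constraints 2, 5, and 11.

C1: W = 1, not > 4; antecedent false, conditional vacuously true — satisfied.
C2: S = U = 9, not all different — violated.
C3: V * Q = 23 * 11 = 253 — satisfied.
C4: T = 25 is in {20, 29, 24, 25} — satisfied.
C5: S + R = 9 + 18 = 27, not 29 — violated.
C6: max(23, 11) = 23 — satisfied.
C7: P^2 + V^2 = 26^2 + 23^2 = 676 + 529 = 1205 — satisfied.
C8: gcd(23, 26) = 1 — satisfied.
C9: R + Q = 18 + 11 = 29; 29 ≤ 32 — satisfied.
C10: P = 26 is even — satisfied.
C11: W - P = 1 - 26 = -25, not -22 — violated.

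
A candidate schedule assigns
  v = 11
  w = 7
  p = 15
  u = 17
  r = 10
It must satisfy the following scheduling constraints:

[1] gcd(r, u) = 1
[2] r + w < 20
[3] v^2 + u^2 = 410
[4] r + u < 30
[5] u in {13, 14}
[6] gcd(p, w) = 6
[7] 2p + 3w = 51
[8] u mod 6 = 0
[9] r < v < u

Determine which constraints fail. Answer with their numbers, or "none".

Constraints 5, 6, and 8 are violated.

[1] gcd(10, 17) = 1  OK
[2] r + w = 10 + 7 = 17; 17 < 20  OK
[3] v^2 + u^2 = 11^2 + 17^2 = 121 + 289 = 410  OK
[4] r + u = 10 + 17 = 27; 27 < 30  OK
[5] u = 17 is not in {13, 14}  FAIL
[6] gcd(15, 7) = 1, not 6  FAIL
[7] 2p + 3w = 2(15) + 3(7) = 51  OK
[8] 17 mod 6 = 5, not 0  FAIL
[9] values 10 < 11 < 17  OK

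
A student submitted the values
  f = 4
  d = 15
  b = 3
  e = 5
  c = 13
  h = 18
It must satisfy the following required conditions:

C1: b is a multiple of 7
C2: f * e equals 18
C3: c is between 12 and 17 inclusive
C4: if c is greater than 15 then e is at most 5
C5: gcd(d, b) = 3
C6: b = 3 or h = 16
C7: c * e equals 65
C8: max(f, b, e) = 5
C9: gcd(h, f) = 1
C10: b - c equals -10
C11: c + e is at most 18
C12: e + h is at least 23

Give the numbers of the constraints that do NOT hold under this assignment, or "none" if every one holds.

Constraints 1, 2, and 9 are violated.

C1: 3 = 7*0 + 3, so 7 does not divide 3  FAIL
C2: f * e = 4 * 5 = 20, not 18  FAIL
C3: c = 13 lies in [12, 17]  OK
C4: c = 13, not > 15; antecedent false, conditional vacuously true  OK
C5: gcd(15, 3) = 3  OK
C6: b = 3 = 3 (first disjunct)  OK
C7: c * e = 13 * 5 = 65  OK
C8: max(4, 3, 5) = 5  OK
C9: gcd(18, 4) = 2, not 1  FAIL
C10: b - c = 3 - 13 = -10  OK
C11: c + e = 13 + 5 = 18; 18 ≤ 18  OK
C12: e + h = 5 + 18 = 23; 23 ≥ 23  OK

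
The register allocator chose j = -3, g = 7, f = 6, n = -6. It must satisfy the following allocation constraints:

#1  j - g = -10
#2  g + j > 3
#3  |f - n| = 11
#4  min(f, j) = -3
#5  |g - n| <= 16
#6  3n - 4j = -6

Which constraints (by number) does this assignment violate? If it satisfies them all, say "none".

No — constraint 3 is not satisfied.

#1 j - g = -3 - 7 = -10 — OK.
#2 g + j = 7 + (-3) = 4; 4 > 3 — OK.
#3 |6 - (-6)| = 12, not 11 — violated.
#4 min(6, -3) = -3 — OK.
#5 |7 - (-6)| = 13; 13 ≤ 16 — OK.
#6 3n - 4j = 3(-6) - 4(-3) = -6 — OK.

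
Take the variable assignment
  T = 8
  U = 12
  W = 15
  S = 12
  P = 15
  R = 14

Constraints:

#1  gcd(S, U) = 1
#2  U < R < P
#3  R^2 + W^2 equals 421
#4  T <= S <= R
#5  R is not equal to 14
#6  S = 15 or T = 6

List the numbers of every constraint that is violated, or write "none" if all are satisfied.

Constraints 1, 5, 6 are violated.

#1 gcd(12, 12) = 12, not 1  ✘
#2 values 12 < 14 < 15  ✔
#3 R^2 + W^2 = 14^2 + 15^2 = 196 + 225 = 421  ✔
#4 values 8 <= 12 <= 14  ✔
#5 R = 14, but 14 is required to differ  ✘
#6 S = 12 ≠ 15 and T = 8 ≠ 6; both disjuncts false  ✘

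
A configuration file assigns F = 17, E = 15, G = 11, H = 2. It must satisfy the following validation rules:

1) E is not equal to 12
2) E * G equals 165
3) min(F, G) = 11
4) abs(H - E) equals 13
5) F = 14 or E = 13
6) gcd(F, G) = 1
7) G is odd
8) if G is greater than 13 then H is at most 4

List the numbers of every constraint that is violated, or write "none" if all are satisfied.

1) E = 15, and 15 ≠ 12  yes
2) E * G = 15 * 11 = 165  yes
3) min(17, 11) = 11  yes
4) abs(2 - 15) = 13  yes
5) F = 17 ≠ 14 and E = 15 ≠ 13; both disjuncts false  no
6) gcd(17, 11) = 1  yes
7) G = 11 is odd  yes
8) G = 11, not > 13; antecedent false, conditional vacuously true  yes

No — constraint 5 is not satisfied.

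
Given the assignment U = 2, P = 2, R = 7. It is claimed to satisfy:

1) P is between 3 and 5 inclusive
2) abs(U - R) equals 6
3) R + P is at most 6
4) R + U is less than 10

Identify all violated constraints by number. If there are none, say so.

Constraints 1, 2, and 3 do not hold.

1) P = 2 is outside [3, 5]  no
2) abs(2 - 7) = 5, not 6  no
3) R + P = 7 + 2 = 9; 9 > 6, bound 6 not met  no
4) R + U = 7 + 2 = 9; 9 < 10  yes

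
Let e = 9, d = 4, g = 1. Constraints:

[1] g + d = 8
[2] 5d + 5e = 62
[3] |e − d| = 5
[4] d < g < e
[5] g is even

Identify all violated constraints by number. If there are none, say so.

[1] g + d = 1 + 4 = 5, not 8 — fails.
[2] 5d + 5e = 5(4) + 5(9) = 65, not 62 — fails.
[3] |9 − 4| = 5 — holds.
[4] values 4, 1, 9; d = 4 is not < g = 1 — fails.
[5] g = 1 is odd — fails.

Constraints 1, 2, 4, and 5 are violated.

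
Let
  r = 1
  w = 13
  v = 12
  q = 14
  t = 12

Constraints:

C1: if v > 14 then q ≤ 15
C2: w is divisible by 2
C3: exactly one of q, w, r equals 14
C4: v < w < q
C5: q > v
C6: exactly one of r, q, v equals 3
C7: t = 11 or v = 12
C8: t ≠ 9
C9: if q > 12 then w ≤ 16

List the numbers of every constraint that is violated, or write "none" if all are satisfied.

C1: v = 12, not > 14; antecedent false, conditional vacuously true  ✔
C2: 13 = 2×6 + 1, so 2 does not divide 13  ✘
C3: q=14, w=13, r=1; 1 of them equals 14  ✔
C4: values 12 < 13 < 14  ✔
C5: q = 14, v = 12; 14 > 12  ✔
C6: r=1, q=14, v=12; 0 of them equal 3, not exactly one  ✘
C7: t = 12 ≠ 11, but v = 12 = 12 (second disjunct)  ✔
C8: t = 12, and 12 ≠ 9  ✔
C9: q = 14 > 12, so we need w ≤ 16; w = 13 ≤ 16  ✔

Violated: 2 and 6.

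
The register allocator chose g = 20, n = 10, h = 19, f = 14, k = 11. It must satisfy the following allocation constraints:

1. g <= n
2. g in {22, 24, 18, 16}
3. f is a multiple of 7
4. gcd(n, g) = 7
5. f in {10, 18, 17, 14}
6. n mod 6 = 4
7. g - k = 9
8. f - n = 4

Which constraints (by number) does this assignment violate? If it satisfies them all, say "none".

Constraints 1, 2, 4 are violated.

1. g = 20, n = 10; 20 > 10 (want ≤) — fails.
2. g = 20 is not in {22, 24, 18, 16} — fails.
3. 14 / 7 = 2, so 7 divides 14 — holds.
4. gcd(10, 20) = 10, not 7 — fails.
5. f = 14 is in {10, 18, 17, 14} — holds.
6. 10 mod 6 = 4 — holds.
7. g - k = 20 - 11 = 9 — holds.
8. f - n = 14 - 10 = 4 — holds.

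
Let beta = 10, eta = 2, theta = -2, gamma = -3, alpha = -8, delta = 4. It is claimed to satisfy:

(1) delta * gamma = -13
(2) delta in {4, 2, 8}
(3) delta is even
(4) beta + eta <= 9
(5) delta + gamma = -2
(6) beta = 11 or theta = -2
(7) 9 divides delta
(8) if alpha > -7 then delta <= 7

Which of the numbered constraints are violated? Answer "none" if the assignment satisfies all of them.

(1) delta * gamma = 4 * (-3) = -12, not -13 — does not hold.
(2) delta = 4 is in {4, 2, 8} — holds.
(3) delta = 4 is even — holds.
(4) beta + eta = 10 + 2 = 12; 12 > 9, bound 9 not met — does not hold.
(5) delta + gamma = 4 + (-3) = 1, not -2 — does not hold.
(6) beta = 10 ≠ 11, but theta = -2 = -2 (second disjunct) — holds.
(7) 4 = 9*0 + 4, so 9 does not divide 4 — does not hold.
(8) alpha = -8, not > -7; antecedent false, conditional vacuously true — holds.

The assignment fails constraints 1, 4, 5, 7.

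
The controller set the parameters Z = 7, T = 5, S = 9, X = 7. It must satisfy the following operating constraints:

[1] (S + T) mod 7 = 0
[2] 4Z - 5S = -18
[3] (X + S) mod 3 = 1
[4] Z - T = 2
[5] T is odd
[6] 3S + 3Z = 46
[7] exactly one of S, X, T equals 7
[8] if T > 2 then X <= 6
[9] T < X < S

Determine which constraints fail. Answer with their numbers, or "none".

[1] S + T = 14; 14 mod 7 = 0 — holds.
[2] 4Z - 5S = 4(7) - 5(9) = -17, not -18 — does not hold.
[3] X + S = 16; 16 mod 3 = 1 — holds.
[4] Z - T = 7 - 5 = 2 — holds.
[5] T = 5 is odd — holds.
[6] 3S + 3Z = 3(9) + 3(7) = 48, not 46 — does not hold.
[7] S=9, X=7, T=5; 1 of them equals 7 — holds.
[8] T = 5 > 2, so we need X ≤ 6; but X = 7 > 6 — does not hold.
[9] values 5 < 7 < 9 — holds.

The assignment fails constraints 2, 6, 8.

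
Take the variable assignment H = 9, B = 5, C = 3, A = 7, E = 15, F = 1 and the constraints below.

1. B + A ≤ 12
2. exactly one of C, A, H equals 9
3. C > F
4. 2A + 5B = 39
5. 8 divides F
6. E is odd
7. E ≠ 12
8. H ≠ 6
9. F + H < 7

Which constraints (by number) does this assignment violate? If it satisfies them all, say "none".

The assignment fails constraints 5 and 9.

1. B + A = 5 + 7 = 12; 12 ≤ 12  yes
2. C=3, A=7, H=9; 1 of them equals 9  yes
3. C = 3, F = 1; 3 > 1  yes
4. 2A + 5B = 2(7) + 5(5) = 39  yes
5. 1 = 8×0 + 1, so 8 does not divide 1  no
6. E = 15 is odd  yes
7. E = 15, and 15 ≠ 12  yes
8. H = 9, and 9 ≠ 6  yes
9. F + H = 1 + 9 = 10; 10 ≥ 7, bound 7 not met  no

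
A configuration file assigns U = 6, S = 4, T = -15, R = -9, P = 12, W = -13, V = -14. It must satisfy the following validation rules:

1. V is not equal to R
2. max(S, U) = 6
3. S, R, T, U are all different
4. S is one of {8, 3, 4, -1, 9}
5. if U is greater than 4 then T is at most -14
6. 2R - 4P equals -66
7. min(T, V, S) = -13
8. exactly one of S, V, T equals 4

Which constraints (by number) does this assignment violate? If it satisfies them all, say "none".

Violated: 7.

1. V = -14, R = -9; distinct  OK
2. max(4, 6) = 6  OK
3. values 4, -9, -15, 6 are pairwise distinct  OK
4. S = 4 is in {8, 3, 4, -1, 9}  OK
5. U = 6 > 4, so we need T ≤ -14; T = -15 ≤ -14  OK
6. 2R - 4P = 2(-9) - 4(12) = -66  OK
7. min(-15, -14, 4) = -15, not -13  FAIL
8. S=4, V=-14, T=-15; 1 of them equals 4  OK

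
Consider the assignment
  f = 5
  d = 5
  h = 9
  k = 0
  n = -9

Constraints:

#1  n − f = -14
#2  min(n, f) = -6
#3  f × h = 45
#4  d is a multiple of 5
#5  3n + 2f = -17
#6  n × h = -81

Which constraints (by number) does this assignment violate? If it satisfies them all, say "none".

#1 n − f = -9 − 5 = -14  true
#2 min(-9, 5) = -9, not -6  false
#3 f × h = 5 × 9 = 45  true
#4 5 / 5 = 1, so 5 divides 5  true
#5 3n + 2f = 3(-9) + 2(5) = -17  true
#6 n × h = -9 × 9 = -81  true

Violated: 2.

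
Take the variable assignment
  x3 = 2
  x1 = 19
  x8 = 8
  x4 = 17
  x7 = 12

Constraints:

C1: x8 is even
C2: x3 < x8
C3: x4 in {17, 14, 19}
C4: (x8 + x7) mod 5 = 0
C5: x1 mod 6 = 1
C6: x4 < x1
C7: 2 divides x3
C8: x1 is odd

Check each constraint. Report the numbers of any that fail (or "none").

All constraints are satisfied.

C1: x8 = 8 is even  OK
C2: x3 = 2, x8 = 8; 2 < 8  OK
C3: x4 = 17 is in {17, 14, 19}  OK
C4: x8 + x7 = 20; 20 mod 5 = 0  OK
C5: 19 mod 6 = 1  OK
C6: x4 = 17, x1 = 19; 17 < 19  OK
C7: 2 / 2 = 1, so 2 divides 2  OK
C8: x1 = 19 is odd  OK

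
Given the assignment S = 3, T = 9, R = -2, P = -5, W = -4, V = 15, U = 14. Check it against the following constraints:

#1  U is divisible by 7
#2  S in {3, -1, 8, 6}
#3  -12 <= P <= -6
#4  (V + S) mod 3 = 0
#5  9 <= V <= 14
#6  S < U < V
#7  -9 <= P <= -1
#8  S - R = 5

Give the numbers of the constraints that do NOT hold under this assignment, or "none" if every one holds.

Constraints 3, 5 are violated.

#1 14 / 7 = 2, so 7 divides 14  yes
#2 S = 3 is in {3, -1, 8, 6}  yes
#3 P = -5 is outside [-12, -6]  no
#4 V + S = 18; 18 mod 3 = 0  yes
#5 V = 15 is outside [9, 14]  no
#6 values 3 < 14 < 15  yes
#7 P = -5 lies in [-9, -1]  yes
#8 S - R = 3 - (-2) = 5  yes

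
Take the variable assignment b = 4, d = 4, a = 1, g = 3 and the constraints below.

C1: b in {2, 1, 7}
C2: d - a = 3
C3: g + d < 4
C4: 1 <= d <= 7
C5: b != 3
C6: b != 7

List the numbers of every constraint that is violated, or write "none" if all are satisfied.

The assignment fails constraints 1, 3.

C1: b = 4 is not in {2, 1, 7}  FAIL
C2: d - a = 4 - 1 = 3  OK
C3: g + d = 3 + 4 = 7; 7 ≥ 4, bound 4 not met  FAIL
C4: d = 4 lies in [1, 7]  OK
C5: b = 4, and 4 ≠ 3  OK
C6: b = 4, and 4 ≠ 7  OK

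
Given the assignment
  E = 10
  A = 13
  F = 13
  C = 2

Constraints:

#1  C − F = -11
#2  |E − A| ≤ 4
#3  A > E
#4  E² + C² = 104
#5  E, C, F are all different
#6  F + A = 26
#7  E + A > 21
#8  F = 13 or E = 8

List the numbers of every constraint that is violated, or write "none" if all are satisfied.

The assignment satisfies every constraint.

#1 C − F = 2 − 13 = -11  ✔
#2 |10 − 13| = 3; 3 ≤ 4  ✔
#3 A = 13, E = 10; 13 > 10  ✔
#4 E² + C² = 10² + 2² = 100 + 4 = 104  ✔
#5 values 10, 2, 13 are pairwise distinct  ✔
#6 F + A = 13 + 13 = 26  ✔
#7 E + A = 10 + 13 = 23; 23 > 21  ✔
#8 F = 13 = 13 (first disjunct)  ✔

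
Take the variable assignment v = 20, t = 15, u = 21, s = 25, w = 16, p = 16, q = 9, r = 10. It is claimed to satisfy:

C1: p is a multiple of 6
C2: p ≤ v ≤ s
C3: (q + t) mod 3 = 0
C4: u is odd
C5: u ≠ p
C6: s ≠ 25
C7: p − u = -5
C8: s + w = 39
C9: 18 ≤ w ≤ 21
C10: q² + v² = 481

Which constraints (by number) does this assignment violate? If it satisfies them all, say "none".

No — constraints 1, 6, 8, 9 are not satisfied.

C1: 16 = 6×2 + 4, so 6 does not divide 16 — violated.
C2: values 16 ≤ 20 ≤ 25 — satisfied.
C3: q + t = 24; 24 mod 3 = 0 — satisfied.
C4: u = 21 is odd — satisfied.
C5: u = 21, p = 16; distinct — satisfied.
C6: s = 25, but 25 is required to differ — violated.
C7: p − u = 16 − 21 = -5 — satisfied.
C8: s + w = 25 + 16 = 41, not 39 — violated.
C9: w = 16 is outside [18, 21] — violated.
C10: q² + v² = 9² + 20² = 81 + 400 = 481 — satisfied.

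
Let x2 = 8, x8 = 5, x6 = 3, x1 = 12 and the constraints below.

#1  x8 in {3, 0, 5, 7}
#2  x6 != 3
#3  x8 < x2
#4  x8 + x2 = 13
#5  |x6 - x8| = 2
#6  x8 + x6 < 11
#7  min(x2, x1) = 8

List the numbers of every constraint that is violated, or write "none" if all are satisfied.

#1 x8 = 5 is in {3, 0, 5, 7}  ✓
#2 x6 = 3, but 3 is required to differ  ✗
#3 x8 = 5, x2 = 8; 5 < 8  ✓
#4 x8 + x2 = 5 + 8 = 13  ✓
#5 |3 - 5| = 2  ✓
#6 x8 + x6 = 5 + 3 = 8; 8 < 11  ✓
#7 min(8, 12) = 8  ✓

Violated: 2.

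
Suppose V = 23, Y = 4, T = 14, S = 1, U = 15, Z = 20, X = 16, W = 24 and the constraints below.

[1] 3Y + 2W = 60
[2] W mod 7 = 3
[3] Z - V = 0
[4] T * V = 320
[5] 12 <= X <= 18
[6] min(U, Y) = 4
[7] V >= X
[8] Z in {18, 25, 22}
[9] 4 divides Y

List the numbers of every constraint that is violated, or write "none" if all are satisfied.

[1] 3Y + 2W = 3(4) + 2(24) = 60 — holds.
[2] 24 mod 7 = 3 — holds.
[3] Z - V = 20 - 23 = -3, not 0 — does not hold.
[4] T * V = 14 * 23 = 322, not 320 — does not hold.
[5] X = 16 lies in [12, 18] — holds.
[6] min(15, 4) = 4 — holds.
[7] V = 23, X = 16; 23 ≥ 16 — holds.
[8] Z = 20 is not in {18, 25, 22} — does not hold.
[9] 4 / 4 = 1, so 4 divides 4 — holds.

Violated: 3, 4, 8.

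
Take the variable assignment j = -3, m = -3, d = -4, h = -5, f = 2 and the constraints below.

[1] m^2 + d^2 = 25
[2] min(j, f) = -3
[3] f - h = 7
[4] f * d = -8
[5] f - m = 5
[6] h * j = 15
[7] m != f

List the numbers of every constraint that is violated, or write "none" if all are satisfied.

All constraints are satisfied.

[1] m^2 + d^2 = (-3)^2 + (-4)^2 = 9 + 16 = 25  OK
[2] min(-3, 2) = -3  OK
[3] f - h = 2 - (-5) = 7  OK
[4] f * d = 2 * (-4) = -8  OK
[5] f - m = 2 - (-3) = 5  OK
[6] h * j = -5 * (-3) = 15  OK
[7] m = -3, f = 2; distinct  OK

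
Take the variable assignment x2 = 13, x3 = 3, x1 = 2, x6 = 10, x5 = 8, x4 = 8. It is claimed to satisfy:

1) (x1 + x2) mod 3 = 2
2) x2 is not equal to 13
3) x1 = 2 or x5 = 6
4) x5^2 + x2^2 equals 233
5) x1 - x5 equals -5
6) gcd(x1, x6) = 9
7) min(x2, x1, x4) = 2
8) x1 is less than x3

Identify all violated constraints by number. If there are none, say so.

No — constraints 1, 2, 5, and 6 are not satisfied.

1) x1 + x2 = 15; 15 mod 3 = 0, not 2 — violated.
2) x2 = 13, but 13 is required to differ — violated.
3) x1 = 2 = 2 (first disjunct) — OK.
4) x5^2 + x2^2 = 8^2 + 13^2 = 64 + 169 = 233 — OK.
5) x1 - x5 = 2 - 8 = -6, not -5 — violated.
6) gcd(2, 10) = 2, not 9 — violated.
7) min(13, 2, 8) = 2 — OK.
8) x1 = 2, x3 = 3; 2 < 3 — OK.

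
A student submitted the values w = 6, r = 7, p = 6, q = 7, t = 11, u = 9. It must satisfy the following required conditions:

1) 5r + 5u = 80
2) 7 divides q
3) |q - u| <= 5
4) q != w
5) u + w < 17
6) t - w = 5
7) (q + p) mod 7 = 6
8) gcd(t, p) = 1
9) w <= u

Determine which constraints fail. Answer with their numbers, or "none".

No violations.

1) 5r + 5u = 5(7) + 5(9) = 80 — holds.
2) 7 / 7 = 1, so 7 divides 7 — holds.
3) |7 - 9| = 2; 2 ≤ 5 — holds.
4) q = 7, w = 6; distinct — holds.
5) u + w = 9 + 6 = 15; 15 < 17 — holds.
6) t - w = 11 - 6 = 5 — holds.
7) q + p = 13; 13 mod 7 = 6 — holds.
8) gcd(11, 6) = 1 — holds.
9) w = 6, u = 9; 6 ≤ 9 — holds.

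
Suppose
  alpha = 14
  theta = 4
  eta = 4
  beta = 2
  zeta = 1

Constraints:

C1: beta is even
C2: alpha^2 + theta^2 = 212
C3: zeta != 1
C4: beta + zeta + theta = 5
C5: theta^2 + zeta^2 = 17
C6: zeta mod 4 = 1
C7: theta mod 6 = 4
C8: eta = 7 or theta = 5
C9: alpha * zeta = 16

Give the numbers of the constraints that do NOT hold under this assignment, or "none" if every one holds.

C1: beta = 2 is even — holds.
C2: alpha^2 + theta^2 = 14^2 + 4^2 = 196 + 16 = 212 — holds.
C3: zeta = 1, but 1 is required to differ — fails.
C4: beta + zeta + theta = 2 + 1 + 4 = 7, not 5 — fails.
C5: theta^2 + zeta^2 = 4^2 + 1^2 = 16 + 1 = 17 — holds.
C6: 1 mod 4 = 1 — holds.
C7: 4 mod 6 = 4 — holds.
C8: eta = 4 ≠ 7 and theta = 4 ≠ 5; both disjuncts false — fails.
C9: alpha * zeta = 14 * 1 = 14, not 16 — fails.

The assignment fails constraints 3, 4, 8, 9.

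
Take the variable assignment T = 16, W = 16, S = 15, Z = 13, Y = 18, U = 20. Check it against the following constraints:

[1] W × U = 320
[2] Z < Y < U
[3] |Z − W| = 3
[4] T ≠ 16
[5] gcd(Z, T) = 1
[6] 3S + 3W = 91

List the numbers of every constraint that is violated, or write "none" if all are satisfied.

[1] W × U = 16 × 20 = 320  yes
[2] values 13 < 18 < 20  yes
[3] |13 − 16| = 3  yes
[4] T = 16, but 16 is required to differ  no
[5] gcd(13, 16) = 1  yes
[6] 3S + 3W = 3(15) + 3(16) = 93, not 91  no

Constraints 4 and 6 do not hold.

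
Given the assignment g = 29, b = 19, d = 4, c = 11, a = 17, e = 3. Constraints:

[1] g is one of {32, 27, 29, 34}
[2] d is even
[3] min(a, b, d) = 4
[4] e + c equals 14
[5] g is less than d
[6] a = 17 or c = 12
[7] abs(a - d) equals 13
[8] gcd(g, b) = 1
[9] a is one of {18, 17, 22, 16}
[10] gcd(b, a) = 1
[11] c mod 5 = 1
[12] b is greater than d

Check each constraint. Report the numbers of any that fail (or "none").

Violated: 5.

[1] g = 29 is in {32, 27, 29, 34} — holds.
[2] d = 4 is even — holds.
[3] min(17, 19, 4) = 4 — holds.
[4] e + c = 3 + 11 = 14 — holds.
[5] g = 29, d = 4; 29 ≥ 4 (want <) — fails.
[6] a = 17 = 17 (first disjunct) — holds.
[7] abs(17 - 4) = 13 — holds.
[8] gcd(29, 19) = 1 — holds.
[9] a = 17 is in {18, 17, 22, 16} — holds.
[10] gcd(19, 17) = 1 — holds.
[11] 11 mod 5 = 1 — holds.
[12] b = 19, d = 4; 19 > 4 — holds.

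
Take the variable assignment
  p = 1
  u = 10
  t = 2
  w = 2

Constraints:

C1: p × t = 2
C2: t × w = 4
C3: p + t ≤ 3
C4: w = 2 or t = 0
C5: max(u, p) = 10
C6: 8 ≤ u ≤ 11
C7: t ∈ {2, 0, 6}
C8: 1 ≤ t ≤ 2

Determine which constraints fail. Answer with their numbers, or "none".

Yes — all constraints hold.

C1: p × t = 1 × 2 = 2 — holds.
C2: t × w = 2 × 2 = 4 — holds.
C3: p + t = 1 + 2 = 3; 3 ≤ 3 — holds.
C4: w = 2 = 2 (first disjunct) — holds.
C5: max(10, 1) = 10 — holds.
C6: u = 10 lies in [8, 11] — holds.
C7: t = 2 is in {2, 0, 6} — holds.
C8: t = 2 lies in [1, 2] — holds.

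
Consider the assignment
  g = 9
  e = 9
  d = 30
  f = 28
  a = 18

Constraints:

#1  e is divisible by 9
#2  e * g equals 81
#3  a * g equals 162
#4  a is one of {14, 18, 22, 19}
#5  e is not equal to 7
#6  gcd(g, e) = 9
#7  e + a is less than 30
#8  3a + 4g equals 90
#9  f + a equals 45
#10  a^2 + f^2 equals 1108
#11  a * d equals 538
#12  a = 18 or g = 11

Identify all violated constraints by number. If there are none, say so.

Violated: 9, 11.

#1 9 / 9 = 1, so 9 divides 9 — holds.
#2 e * g = 9 * 9 = 81 — holds.
#3 a * g = 18 * 9 = 162 — holds.
#4 a = 18 is in {14, 18, 22, 19} — holds.
#5 e = 9, and 9 ≠ 7 — holds.
#6 gcd(9, 9) = 9 — holds.
#7 e + a = 9 + 18 = 27; 27 < 30 — holds.
#8 3a + 4g = 3(18) + 4(9) = 90 — holds.
#9 f + a = 28 + 18 = 46, not 45 — fails.
#10 a^2 + f^2 = 18^2 + 28^2 = 324 + 784 = 1108 — holds.
#11 a * d = 18 * 30 = 540, not 538 — fails.
#12 a = 18 = 18 (first disjunct) — holds.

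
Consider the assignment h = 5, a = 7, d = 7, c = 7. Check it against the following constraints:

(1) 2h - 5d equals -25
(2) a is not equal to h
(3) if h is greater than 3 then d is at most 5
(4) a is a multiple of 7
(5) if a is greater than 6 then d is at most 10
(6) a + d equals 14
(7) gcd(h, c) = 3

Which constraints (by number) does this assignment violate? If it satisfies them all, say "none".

(1) 2h - 5d = 2(5) - 5(7) = -25 — holds.
(2) a = 7, h = 5; distinct — holds.
(3) h = 5 > 3, so we need d ≤ 5; but d = 7 > 5 — does not hold.
(4) 7 / 7 = 1, so 7 divides 7 — holds.
(5) a = 7 > 6, so we need d ≤ 10; d = 7 ≤ 10 — holds.
(6) a + d = 7 + 7 = 14 — holds.
(7) gcd(5, 7) = 1, not 3 — does not hold.

Constraints 3 and 7 are violated.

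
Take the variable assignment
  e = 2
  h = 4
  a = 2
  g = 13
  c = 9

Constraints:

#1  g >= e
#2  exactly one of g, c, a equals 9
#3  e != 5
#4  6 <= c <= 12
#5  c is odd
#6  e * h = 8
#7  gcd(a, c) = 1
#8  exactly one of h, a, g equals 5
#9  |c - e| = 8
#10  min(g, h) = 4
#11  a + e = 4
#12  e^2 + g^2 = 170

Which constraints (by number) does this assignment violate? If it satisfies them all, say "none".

#1 g = 13, e = 2; 13 ≥ 2 — holds.
#2 g=13, c=9, a=2; 1 of them equals 9 — holds.
#3 e = 2, and 2 ≠ 5 — holds.
#4 c = 9 lies in [6, 12] — holds.
#5 c = 9 is odd — holds.
#6 e * h = 2 * 4 = 8 — holds.
#7 gcd(2, 9) = 1 — holds.
#8 h=4, a=2, g=13; 0 of them equal 5, not exactly one — does not hold.
#9 |9 - 2| = 7, not 8 — does not hold.
#10 min(13, 4) = 4 — holds.
#11 a + e = 2 + 2 = 4 — holds.
#12 e^2 + g^2 = 2^2 + 13^2 = 4 + 169 = 173, not 170 — does not hold.

Violated: 8, 9, and 12.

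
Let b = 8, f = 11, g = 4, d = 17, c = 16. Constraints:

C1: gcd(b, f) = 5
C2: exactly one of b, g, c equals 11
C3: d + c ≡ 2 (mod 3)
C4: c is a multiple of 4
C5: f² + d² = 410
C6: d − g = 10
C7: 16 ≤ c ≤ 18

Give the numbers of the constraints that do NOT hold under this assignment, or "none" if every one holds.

C1: gcd(8, 11) = 1, not 5 — violated.
C2: b=8, g=4, c=16; 0 of them equal 11, not exactly one — violated.
C3: d + c = 33; 33 mod 3 = 0, not 2 — violated.
C4: 16 / 4 = 4, so 4 divides 16 — OK.
C5: f² + d² = 11² + 17² = 121 + 289 = 410 — OK.
C6: d − g = 17 − 4 = 13, not 10 — violated.
C7: c = 16 lies in [16, 18] — OK.

The assignment fails constraints 1, 2, 3, 6.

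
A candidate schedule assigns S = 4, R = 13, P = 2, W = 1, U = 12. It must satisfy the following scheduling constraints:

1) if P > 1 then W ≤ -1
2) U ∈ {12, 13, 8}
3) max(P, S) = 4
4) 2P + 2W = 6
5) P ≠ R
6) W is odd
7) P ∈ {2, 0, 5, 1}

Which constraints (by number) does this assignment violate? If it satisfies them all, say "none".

Violated: 1.

1) P = 2 > 1, so we need W ≤ -1; but W = 1 > -1 — violated.
2) U = 12 is in {12, 13, 8} — OK.
3) max(2, 4) = 4 — OK.
4) 2P + 2W = 2(2) + 2(1) = 6 — OK.
5) P = 2, R = 13; distinct — OK.
6) W = 1 is odd — OK.
7) P = 2 is in {2, 0, 5, 1} — OK.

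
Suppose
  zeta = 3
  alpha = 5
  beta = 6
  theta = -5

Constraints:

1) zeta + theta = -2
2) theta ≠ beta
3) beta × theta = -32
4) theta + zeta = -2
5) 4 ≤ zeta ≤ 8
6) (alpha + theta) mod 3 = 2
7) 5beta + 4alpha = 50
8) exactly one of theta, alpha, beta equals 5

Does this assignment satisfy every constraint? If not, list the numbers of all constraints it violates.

Violated: 3, 5, and 6.

1) zeta + theta = 3 + (-5) = -2  holds
2) theta = -5, beta = 6; distinct  holds
3) beta × theta = 6 × (-5) = -30, not -32  fails
4) theta + zeta = -5 + 3 = -2  holds
5) zeta = 3 is outside [4, 8]  fails
6) alpha + theta = 0; 0 mod 3 = 0, not 2  fails
7) 5beta + 4alpha = 5(6) + 4(5) = 50  holds
8) theta=-5, alpha=5, beta=6; 1 of them equals 5  holds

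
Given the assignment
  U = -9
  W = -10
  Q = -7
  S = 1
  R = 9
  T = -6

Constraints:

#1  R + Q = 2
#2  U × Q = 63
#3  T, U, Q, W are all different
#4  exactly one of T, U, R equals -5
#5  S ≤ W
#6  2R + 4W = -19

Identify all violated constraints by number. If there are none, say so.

The assignment fails constraints 4, 5, and 6.

#1 R + Q = 9 + (-7) = 2  OK
#2 U × Q = -9 × (-7) = 63  OK
#3 values -6, -9, -7, -10 are pairwise distinct  OK
#4 T=-6, U=-9, R=9; 0 of them equal -5, not exactly one  FAIL
#5 S = 1, W = -10; 1 > -10 (want ≤)  FAIL
#6 2R + 4W = 2(9) + 4(-10) = -22, not -19  FAIL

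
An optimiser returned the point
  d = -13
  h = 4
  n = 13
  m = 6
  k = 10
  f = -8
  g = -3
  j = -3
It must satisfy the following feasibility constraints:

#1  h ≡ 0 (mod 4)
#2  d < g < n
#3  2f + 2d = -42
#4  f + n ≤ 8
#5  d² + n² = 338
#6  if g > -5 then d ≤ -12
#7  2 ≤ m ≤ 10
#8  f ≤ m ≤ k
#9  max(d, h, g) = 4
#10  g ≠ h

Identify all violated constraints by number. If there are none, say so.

#1 4 mod 4 = 0  ✔
#2 values -13 < -3 < 13  ✔
#3 2f + 2d = 2(-8) + 2(-13) = -42  ✔
#4 f + n = -8 + 13 = 5; 5 ≤ 8  ✔
#5 d² + n² = (-13)² + 13² = 169 + 169 = 338  ✔
#6 g = -3 > -5, so we need d ≤ -12; d = -13 ≤ -12  ✔
#7 m = 6 lies in [2, 10]  ✔
#8 values -8 ≤ 6 ≤ 10  ✔
#9 max(-13, 4, -3) = 4  ✔
#10 g = -3, h = 4; distinct  ✔

All constraints are satisfied.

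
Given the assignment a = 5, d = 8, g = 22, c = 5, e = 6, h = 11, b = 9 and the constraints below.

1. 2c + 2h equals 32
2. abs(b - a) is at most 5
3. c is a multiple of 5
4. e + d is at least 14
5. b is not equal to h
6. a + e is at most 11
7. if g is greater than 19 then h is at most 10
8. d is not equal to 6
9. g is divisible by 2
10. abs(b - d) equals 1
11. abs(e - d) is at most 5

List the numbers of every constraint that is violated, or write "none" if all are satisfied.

Constraint 7 does not hold.

1. 2c + 2h = 2(5) + 2(11) = 32  OK
2. abs(9 - 5) = 4; 4 ≤ 5  OK
3. 5 / 5 = 1, so 5 divides 5  OK
4. e + d = 6 + 8 = 14; 14 ≥ 14  OK
5. b = 9, h = 11; distinct  OK
6. a + e = 5 + 6 = 11; 11 ≤ 11  OK
7. g = 22 > 19, so we need h ≤ 10; but h = 11 > 10  FAIL
8. d = 8, and 8 ≠ 6  OK
9. 22 / 2 = 11, so 2 divides 22  OK
10. abs(9 - 8) = 1  OK
11. abs(6 - 8) = 2; 2 ≤ 5  OK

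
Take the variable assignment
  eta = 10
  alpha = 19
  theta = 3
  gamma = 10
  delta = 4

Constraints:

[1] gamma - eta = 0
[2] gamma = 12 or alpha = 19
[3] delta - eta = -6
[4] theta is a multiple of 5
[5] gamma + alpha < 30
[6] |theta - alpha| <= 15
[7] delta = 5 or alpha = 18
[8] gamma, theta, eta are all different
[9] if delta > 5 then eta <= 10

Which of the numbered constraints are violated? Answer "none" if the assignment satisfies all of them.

[1] gamma - eta = 10 - 10 = 0  yes
[2] gamma = 10 ≠ 12, but alpha = 19 = 19 (second disjunct)  yes
[3] delta - eta = 4 - 10 = -6  yes
[4] 3 = 5*0 + 3, so 5 does not divide 3  no
[5] gamma + alpha = 10 + 19 = 29; 29 < 30  yes
[6] |3 - 19| = 16; 16 > 15, exceeds bound 15  no
[7] delta = 4 ≠ 5 and alpha = 19 ≠ 18; both disjuncts false  no
[8] gamma = eta = 10, not all different  no
[9] delta = 4, not > 5; antecedent false, conditional vacuously true  yes

Constraints 4, 6, 7, and 8 are violated.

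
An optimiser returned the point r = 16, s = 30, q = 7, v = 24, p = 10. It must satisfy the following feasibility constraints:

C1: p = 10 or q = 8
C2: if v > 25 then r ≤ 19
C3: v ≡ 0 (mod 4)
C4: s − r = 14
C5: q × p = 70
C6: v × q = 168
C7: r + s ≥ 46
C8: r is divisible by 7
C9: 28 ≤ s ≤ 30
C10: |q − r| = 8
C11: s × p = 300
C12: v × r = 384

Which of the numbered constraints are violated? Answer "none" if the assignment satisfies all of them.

C1: p = 10 = 10 (first disjunct)  holds
C2: v = 24, not > 25; antecedent false, conditional vacuously true  holds
C3: 24 mod 4 = 0  holds
C4: s − r = 30 − 16 = 14  holds
C5: q × p = 7 × 10 = 70  holds
C6: v × q = 24 × 7 = 168  holds
C7: r + s = 16 + 30 = 46; 46 ≥ 46  holds
C8: 16 = 7×2 + 2, so 7 does not divide 16  fails
C9: s = 30 lies in [28, 30]  holds
C10: |7 − 16| = 9, not 8  fails
C11: s × p = 30 × 10 = 300  holds
C12: v × r = 24 × 16 = 384  holds

The assignment fails constraints 8 and 10.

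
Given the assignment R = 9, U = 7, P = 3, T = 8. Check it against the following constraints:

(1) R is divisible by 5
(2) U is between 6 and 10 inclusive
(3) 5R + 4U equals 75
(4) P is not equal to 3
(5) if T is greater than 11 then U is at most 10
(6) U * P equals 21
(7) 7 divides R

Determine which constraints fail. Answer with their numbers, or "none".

(1) 9 = 5*1 + 4, so 5 does not divide 9  no
(2) U = 7 lies in [6, 10]  yes
(3) 5R + 4U = 5(9) + 4(7) = 73, not 75  no
(4) P = 3, but 3 is required to differ  no
(5) T = 8, not > 11; antecedent false, conditional vacuously true  yes
(6) U * P = 7 * 3 = 21  yes
(7) 9 = 7*1 + 2, so 7 does not divide 9  no

Constraints 1, 3, 4, 7 are violated.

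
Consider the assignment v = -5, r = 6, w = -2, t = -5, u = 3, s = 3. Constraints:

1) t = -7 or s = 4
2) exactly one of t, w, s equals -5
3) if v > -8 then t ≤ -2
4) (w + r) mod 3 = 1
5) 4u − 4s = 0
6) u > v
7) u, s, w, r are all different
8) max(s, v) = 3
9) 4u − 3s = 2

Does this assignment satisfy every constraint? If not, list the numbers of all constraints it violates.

1) t = -5 ≠ -7 and s = 3 ≠ 4; both disjuncts false  no
2) t=-5, w=-2, s=3; 1 of them equals -5  yes
3) v = -5 > -8, so we need t ≤ -2; t = -5 ≤ -2  yes
4) w + r = 4; 4 mod 3 = 1  yes
5) 4u − 4s = 4(3) − 4(3) = 0  yes
6) u = 3, v = -5; 3 > -5  yes
7) u = s = 3, not all different  no
8) max(3, -5) = 3  yes
9) 4u − 3s = 4(3) − 3(3) = 3, not 2  no

Constraints 1, 7, 9 are violated.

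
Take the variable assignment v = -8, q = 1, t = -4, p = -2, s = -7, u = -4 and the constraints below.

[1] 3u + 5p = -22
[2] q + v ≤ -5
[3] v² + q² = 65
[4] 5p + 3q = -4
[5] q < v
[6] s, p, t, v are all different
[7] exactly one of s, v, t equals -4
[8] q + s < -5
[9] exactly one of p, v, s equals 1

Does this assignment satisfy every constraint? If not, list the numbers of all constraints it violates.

Constraints 4, 5, and 9 do not hold.

[1] 3u + 5p = 3(-4) + 5(-2) = -22 — holds.
[2] q + v = 1 + (-8) = -7; -7 ≤ -5 — holds.
[3] v² + q² = (-8)² + 1² = 64 + 1 = 65 — holds.
[4] 5p + 3q = 5(-2) + 3(1) = -7, not -4 — does not hold.
[5] q = 1, v = -8; 1 ≥ -8 (want <) — does not hold.
[6] values -7, -2, -4, -8 are pairwise distinct — holds.
[7] s=-7, v=-8, t=-4; 1 of them equals -4 — holds.
[8] q + s = 1 + (-7) = -6; -6 < -5 — holds.
[9] p=-2, v=-8, s=-7; 0 of them equal 1, not exactly one — does not hold.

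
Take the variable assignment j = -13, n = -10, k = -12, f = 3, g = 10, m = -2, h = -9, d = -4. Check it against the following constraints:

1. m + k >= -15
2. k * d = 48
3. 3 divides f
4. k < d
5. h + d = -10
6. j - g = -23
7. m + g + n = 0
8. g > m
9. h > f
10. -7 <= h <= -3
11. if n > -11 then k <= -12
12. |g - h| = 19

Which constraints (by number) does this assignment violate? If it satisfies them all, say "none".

Constraints 5, 7, 9, and 10 are violated.

1. m + k = -2 + (-12) = -14; -14 ≥ -15 — holds.
2. k * d = -12 * (-4) = 48 — holds.
3. 3 / 3 = 1, so 3 divides 3 — holds.
4. k = -12, d = -4; -12 < -4 — holds.
5. h + d = -9 + (-4) = -13, not -10 — does not hold.
6. j - g = -13 - 10 = -23 — holds.
7. m + g + n = -2 + 10 + (-10) = -2, not 0 — does not hold.
8. g = 10, m = -2; 10 > -2 — holds.
9. h = -9, f = 3; -9 ≤ 3 (want >) — does not hold.
10. h = -9 is outside [-7, -3] — does not hold.
11. n = -10 > -11, so we need k ≤ -12; k = -12 ≤ -12 — holds.
12. |10 - (-9)| = 19 — holds.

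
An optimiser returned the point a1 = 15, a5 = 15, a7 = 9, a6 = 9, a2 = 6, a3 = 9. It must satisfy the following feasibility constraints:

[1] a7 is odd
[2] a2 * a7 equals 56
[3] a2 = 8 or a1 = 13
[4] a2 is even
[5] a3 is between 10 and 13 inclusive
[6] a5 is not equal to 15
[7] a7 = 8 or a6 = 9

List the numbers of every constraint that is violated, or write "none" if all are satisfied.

Constraints 2, 3, 5, 6 are violated.

[1] a7 = 9 is odd  yes
[2] a2 * a7 = 6 * 9 = 54, not 56  no
[3] a2 = 6 ≠ 8 and a1 = 15 ≠ 13; both disjuncts false  no
[4] a2 = 6 is even  yes
[5] a3 = 9 is outside [10, 13]  no
[6] a5 = 15, but 15 is required to differ  no
[7] a7 = 9 ≠ 8, but a6 = 9 = 9 (second disjunct)  yes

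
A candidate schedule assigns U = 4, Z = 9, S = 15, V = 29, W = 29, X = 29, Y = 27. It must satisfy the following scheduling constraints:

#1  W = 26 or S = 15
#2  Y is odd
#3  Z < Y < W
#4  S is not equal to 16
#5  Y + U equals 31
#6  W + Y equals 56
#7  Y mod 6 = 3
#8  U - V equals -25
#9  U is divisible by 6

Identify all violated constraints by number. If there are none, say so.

The assignment fails constraint 9.

#1 W = 29 ≠ 26, but S = 15 = 15 (second disjunct) — holds.
#2 Y = 27 is odd — holds.
#3 values 9 < 27 < 29 — holds.
#4 S = 15, and 15 ≠ 16 — holds.
#5 Y + U = 27 + 4 = 31 — holds.
#6 W + Y = 29 + 27 = 56 — holds.
#7 27 mod 6 = 3 — holds.
#8 U - V = 4 - 29 = -25 — holds.
#9 4 = 6*0 + 4, so 6 does not divide 4 — does not hold.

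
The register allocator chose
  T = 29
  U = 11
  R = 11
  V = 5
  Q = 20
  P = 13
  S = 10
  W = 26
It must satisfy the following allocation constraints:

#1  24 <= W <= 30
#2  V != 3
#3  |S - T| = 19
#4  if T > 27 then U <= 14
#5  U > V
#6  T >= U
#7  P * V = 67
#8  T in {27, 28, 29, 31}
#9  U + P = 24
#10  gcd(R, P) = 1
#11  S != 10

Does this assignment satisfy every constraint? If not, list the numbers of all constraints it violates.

#1 W = 26 lies in [24, 30] — satisfied.
#2 V = 5, and 5 ≠ 3 — satisfied.
#3 |10 - 29| = 19 — satisfied.
#4 T = 29 > 27, so we need U ≤ 14; U = 11 ≤ 14 — satisfied.
#5 U = 11, V = 5; 11 > 5 — satisfied.
#6 T = 29, U = 11; 29 ≥ 11 — satisfied.
#7 P * V = 13 * 5 = 65, not 67 — violated.
#8 T = 29 is in {27, 28, 29, 31} — satisfied.
#9 U + P = 11 + 13 = 24 — satisfied.
#10 gcd(11, 13) = 1 — satisfied.
#11 S = 10, but 10 is required to differ — violated.

Constraints 7 and 11 are violated.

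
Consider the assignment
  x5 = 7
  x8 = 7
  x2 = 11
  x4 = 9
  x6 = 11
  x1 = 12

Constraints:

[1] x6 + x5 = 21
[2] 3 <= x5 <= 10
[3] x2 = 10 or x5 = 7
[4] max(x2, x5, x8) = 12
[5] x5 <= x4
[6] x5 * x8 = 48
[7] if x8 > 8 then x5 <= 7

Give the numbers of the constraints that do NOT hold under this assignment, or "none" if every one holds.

[1] x6 + x5 = 11 + 7 = 18, not 21 — does not hold.
[2] x5 = 7 lies in [3, 10] — holds.
[3] x2 = 11 ≠ 10, but x5 = 7 = 7 (second disjunct) — holds.
[4] max(11, 7, 7) = 11, not 12 — does not hold.
[5] x5 = 7, x4 = 9; 7 ≤ 9 — holds.
[6] x5 * x8 = 7 * 7 = 49, not 48 — does not hold.
[7] x8 = 7, not > 8; antecedent false, conditional vacuously true — holds.

Violated: 1, 4, and 6.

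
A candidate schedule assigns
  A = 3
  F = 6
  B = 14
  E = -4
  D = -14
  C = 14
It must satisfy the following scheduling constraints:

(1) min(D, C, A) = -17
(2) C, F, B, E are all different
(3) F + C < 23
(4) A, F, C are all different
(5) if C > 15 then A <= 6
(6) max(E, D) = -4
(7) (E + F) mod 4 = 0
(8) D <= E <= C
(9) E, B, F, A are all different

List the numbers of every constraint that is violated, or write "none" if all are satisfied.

(1) min(-14, 14, 3) = -14, not -17  false
(2) C = B = 14, not all different  false
(3) F + C = 6 + 14 = 20; 20 < 23  true
(4) values 3, 6, 14 are pairwise distinct  true
(5) C = 14, not > 15; antecedent false, conditional vacuously true  true
(6) max(-4, -14) = -4  true
(7) E + F = 2; 2 mod 4 = 2, not 0  false
(8) values -14 <= -4 <= 14  true
(9) values -4, 14, 6, 3 are pairwise distinct  true

Violated: 1, 2, and 7.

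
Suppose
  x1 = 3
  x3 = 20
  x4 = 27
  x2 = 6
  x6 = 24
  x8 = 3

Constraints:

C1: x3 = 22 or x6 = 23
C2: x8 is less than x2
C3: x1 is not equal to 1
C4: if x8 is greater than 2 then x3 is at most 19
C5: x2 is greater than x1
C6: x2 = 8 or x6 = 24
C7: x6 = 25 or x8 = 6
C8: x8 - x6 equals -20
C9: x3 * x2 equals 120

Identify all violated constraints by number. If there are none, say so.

Violated: 1, 4, 7, and 8.

C1: x3 = 20 ≠ 22 and x6 = 24 ≠ 23; both disjuncts false — violated.
C2: x8 = 3, x2 = 6; 3 < 6 — satisfied.
C3: x1 = 3, and 3 ≠ 1 — satisfied.
C4: x8 = 3 > 2, so we need x3 ≤ 19; but x3 = 20 > 19 — violated.
C5: x2 = 6, x1 = 3; 6 > 3 — satisfied.
C6: x2 = 6 ≠ 8, but x6 = 24 = 24 (second disjunct) — satisfied.
C7: x6 = 24 ≠ 25 and x8 = 3 ≠ 6; both disjuncts false — violated.
C8: x8 - x6 = 3 - 24 = -21, not -20 — violated.
C9: x3 * x2 = 20 * 6 = 120 — satisfied.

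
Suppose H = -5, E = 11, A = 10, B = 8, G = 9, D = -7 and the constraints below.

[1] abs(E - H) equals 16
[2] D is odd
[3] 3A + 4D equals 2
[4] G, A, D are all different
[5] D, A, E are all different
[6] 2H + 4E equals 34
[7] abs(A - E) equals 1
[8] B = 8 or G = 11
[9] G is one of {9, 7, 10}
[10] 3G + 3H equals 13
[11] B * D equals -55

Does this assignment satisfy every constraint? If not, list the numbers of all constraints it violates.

[1] abs(11 - (-5)) = 16  holds
[2] D = -7 is odd  holds
[3] 3A + 4D = 3(10) + 4(-7) = 2  holds
[4] values 9, 10, -7 are pairwise distinct  holds
[5] values -7, 10, 11 are pairwise distinct  holds
[6] 2H + 4E = 2(-5) + 4(11) = 34  holds
[7] abs(10 - 11) = 1  holds
[8] B = 8 = 8 (first disjunct)  holds
[9] G = 9 is in {9, 7, 10}  holds
[10] 3G + 3H = 3(9) + 3(-5) = 12, not 13  fails
[11] B * D = 8 * (-7) = -56, not -55  fails

Constraints 10, 11 do not hold.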